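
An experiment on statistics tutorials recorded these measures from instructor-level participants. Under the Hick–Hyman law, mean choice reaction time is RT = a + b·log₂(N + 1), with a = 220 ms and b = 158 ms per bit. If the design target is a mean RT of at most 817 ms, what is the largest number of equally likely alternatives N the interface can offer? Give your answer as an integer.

Set 220 + 158·log₂(N + 1) ≤ 817.
log₂(N + 1) ≤ (817 − 220) / 158 = 3.7785.
N + 1 ≤ 2^3.7785 = 13.7228.
N ≤ 12.7228, so the largest integer N is 12.

12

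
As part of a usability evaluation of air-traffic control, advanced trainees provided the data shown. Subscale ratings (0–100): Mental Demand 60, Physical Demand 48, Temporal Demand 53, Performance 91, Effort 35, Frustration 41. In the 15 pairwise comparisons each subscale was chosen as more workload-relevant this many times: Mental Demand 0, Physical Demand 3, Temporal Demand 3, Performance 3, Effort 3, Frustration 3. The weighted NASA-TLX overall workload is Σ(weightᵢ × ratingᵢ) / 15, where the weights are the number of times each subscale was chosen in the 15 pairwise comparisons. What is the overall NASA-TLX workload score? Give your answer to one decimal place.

The tallies are the weights (they sum to 15).
Weighted sum = 0·60 + 3·48 + 3·53 + 3·91 + 3·35 + 3·41
            = 0 + 144 + 159 + 273 + 105 + 123 = 804.
Overall workload = 804 / 15 = 53.6000 ≈ 53.6.

53.6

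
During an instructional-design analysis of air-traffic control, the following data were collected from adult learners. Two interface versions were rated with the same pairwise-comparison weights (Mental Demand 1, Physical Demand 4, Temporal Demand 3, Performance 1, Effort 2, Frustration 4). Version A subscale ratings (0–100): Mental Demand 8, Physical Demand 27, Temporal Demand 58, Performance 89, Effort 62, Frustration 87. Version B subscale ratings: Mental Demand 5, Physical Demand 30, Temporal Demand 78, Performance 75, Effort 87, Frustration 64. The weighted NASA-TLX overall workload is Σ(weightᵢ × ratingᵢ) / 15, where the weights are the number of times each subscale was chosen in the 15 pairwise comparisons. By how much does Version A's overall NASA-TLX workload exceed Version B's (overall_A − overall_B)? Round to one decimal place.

Version A weighted sum = 1·8 + 4·27 + 3·58 + 1·89 + 2·62 + 4·87 = 8 + 108 + 174 + 89 + 124 + 348 = 851; overall_A = 851/15 = 56.7333.
Version B weighted sum = 1·5 + 4·30 + 3·78 + 1·75 + 2·87 + 4·64 = 5 + 120 + 234 + 75 + 174 + 256 = 864; overall_B = 864/15 = 57.6000.
Difference = 56.7333 − 57.6000 = -0.8667 ≈ -0.9.

-0.9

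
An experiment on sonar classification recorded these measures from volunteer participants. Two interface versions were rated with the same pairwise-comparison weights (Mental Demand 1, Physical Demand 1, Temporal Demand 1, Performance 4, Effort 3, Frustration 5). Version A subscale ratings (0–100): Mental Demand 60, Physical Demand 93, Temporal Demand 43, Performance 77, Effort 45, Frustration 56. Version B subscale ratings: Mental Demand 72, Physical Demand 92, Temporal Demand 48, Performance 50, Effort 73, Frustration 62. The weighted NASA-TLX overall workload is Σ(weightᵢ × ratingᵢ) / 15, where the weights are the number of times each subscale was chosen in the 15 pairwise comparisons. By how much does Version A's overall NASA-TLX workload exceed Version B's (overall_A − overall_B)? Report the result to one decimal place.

Version A weighted sum = 1·60 + 1·93 + 1·43 + 4·77 + 3·45 + 5·56 = 60 + 93 + 43 + 308 + 135 + 280 = 919; overall_A = 919/15 = 61.2667.
Version B weighted sum = 1·72 + 1·92 + 1·48 + 4·50 + 3·73 + 5·62 = 72 + 92 + 48 + 200 + 219 + 310 = 941; overall_B = 941/15 = 62.7333.
Difference = 61.2667 − 62.7333 = -1.4666 ≈ -1.5.

-1.5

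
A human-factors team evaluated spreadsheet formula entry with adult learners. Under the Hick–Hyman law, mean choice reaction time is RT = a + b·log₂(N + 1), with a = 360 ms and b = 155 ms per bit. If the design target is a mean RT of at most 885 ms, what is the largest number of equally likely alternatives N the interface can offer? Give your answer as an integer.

9

Set 360 + 155·log₂(N + 1) ≤ 885.
log₂(N + 1) ≤ (885 − 360) / 155 = 3.3871.
N + 1 ≤ 2^3.3871 = 10.4621.
N ≤ 9.4621, so the largest integer N is 9.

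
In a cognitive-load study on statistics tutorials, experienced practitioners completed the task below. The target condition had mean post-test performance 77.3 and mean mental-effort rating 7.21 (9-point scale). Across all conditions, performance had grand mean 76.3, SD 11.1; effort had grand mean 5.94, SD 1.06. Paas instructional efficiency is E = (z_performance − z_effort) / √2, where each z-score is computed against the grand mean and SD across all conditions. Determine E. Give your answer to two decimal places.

-0.78

z_performance = (77.3 − 76.3) / 11.1 = 1.0000 / 11.1 = 0.0901.
z_effort = (7.21 − 5.94) / 1.06 = 1.2700 / 1.06 = 1.1981.
z_P − z_E = 0.0901 − 1.1981 = -1.1080.
E = -1.1080 / √2 = -1.1080 / 1.41421 = -0.7835 ≈ -0.78.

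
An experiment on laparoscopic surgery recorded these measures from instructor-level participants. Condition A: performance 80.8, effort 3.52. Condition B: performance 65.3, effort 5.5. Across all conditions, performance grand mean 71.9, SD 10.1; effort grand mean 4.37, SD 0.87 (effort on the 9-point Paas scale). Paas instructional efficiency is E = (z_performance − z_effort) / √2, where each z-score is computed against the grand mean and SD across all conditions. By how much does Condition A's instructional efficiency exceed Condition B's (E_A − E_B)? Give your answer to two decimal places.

2.69

Condition A: z_P = (80.8 − 71.9)/10.1 = 0.8812; z_E = (3.52 − 4.37)/0.87 = -0.9770; E_A = (0.8812 − (-0.9770))/√2 = 1.3139.
Condition B: z_P = (65.3 − 71.9)/10.1 = -0.6535; z_E = (5.5 − 4.37)/0.87 = 1.2989; E_B = (-0.6535 − 1.2989)/√2 = -1.3806.
E_A − E_B = 1.3139 − (-1.3806) = 2.6945 ≈ 2.69.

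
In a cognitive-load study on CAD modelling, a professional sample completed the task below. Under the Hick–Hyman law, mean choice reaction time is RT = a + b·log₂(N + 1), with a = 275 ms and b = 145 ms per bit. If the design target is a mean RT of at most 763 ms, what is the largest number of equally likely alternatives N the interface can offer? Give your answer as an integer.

9

Set 275 + 145·log₂(N + 1) ≤ 763.
log₂(N + 1) ≤ (763 − 275) / 145 = 3.3655.
N + 1 ≤ 2^3.3655 = 10.3066.
N ≤ 9.3066, so the largest integer N is 9.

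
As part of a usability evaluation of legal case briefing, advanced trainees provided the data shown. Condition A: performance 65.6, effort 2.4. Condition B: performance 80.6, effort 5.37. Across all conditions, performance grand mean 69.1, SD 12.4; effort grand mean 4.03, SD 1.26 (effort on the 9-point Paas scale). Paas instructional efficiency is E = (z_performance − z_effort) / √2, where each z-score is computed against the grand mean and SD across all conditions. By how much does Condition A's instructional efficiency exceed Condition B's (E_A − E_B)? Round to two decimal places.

Condition A: z_P = (65.6 − 69.1)/12.4 = -0.2823; z_E = (2.4 − 4.03)/1.26 = -1.2937; E_A = (-0.2823 − (-1.2937))/√2 = 0.7152.
Condition B: z_P = (80.6 − 69.1)/12.4 = 0.9274; z_E = (5.37 − 4.03)/1.26 = 1.0635; E_B = (0.9274 − 1.0635)/√2 = -0.0962.
E_A − E_B = 0.7152 − (-0.0962) = 0.8114 ≈ 0.81.

0.81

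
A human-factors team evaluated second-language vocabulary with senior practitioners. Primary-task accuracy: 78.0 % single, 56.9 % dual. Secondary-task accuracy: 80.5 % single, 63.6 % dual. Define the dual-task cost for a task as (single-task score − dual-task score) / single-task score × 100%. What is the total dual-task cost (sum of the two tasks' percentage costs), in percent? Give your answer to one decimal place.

Primary cost = (78.0 − 56.9) / 78.0 × 100% = 27.0513%.
Secondary cost = (80.5 − 63.6) / 80.5 × 100% = 20.9938%.
Total = 27.0513% + 20.9938% = 48.0451% ≈ 48.0%.

48.0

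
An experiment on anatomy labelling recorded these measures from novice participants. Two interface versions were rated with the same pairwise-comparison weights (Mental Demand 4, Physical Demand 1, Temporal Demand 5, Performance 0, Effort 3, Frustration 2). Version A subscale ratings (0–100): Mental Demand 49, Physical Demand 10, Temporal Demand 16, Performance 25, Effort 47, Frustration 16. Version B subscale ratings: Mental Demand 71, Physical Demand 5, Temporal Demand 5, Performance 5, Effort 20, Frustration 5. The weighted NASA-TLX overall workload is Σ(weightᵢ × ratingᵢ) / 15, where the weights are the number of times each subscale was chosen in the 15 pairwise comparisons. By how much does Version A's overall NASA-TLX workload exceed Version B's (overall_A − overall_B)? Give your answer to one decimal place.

5.0

Version A weighted sum = 4·49 + 1·10 + 5·16 + 0·25 + 3·47 + 2·16 = 196 + 10 + 80 + 0 + 141 + 32 = 459; overall_A = 459/15 = 30.6000.
Version B weighted sum = 4·71 + 1·5 + 5·5 + 0·5 + 3·20 + 2·5 = 284 + 5 + 25 + 0 + 60 + 10 = 384; overall_B = 384/15 = 25.6000.
Difference = 30.6000 − 25.6000 = 5.0000 ≈ 5.0.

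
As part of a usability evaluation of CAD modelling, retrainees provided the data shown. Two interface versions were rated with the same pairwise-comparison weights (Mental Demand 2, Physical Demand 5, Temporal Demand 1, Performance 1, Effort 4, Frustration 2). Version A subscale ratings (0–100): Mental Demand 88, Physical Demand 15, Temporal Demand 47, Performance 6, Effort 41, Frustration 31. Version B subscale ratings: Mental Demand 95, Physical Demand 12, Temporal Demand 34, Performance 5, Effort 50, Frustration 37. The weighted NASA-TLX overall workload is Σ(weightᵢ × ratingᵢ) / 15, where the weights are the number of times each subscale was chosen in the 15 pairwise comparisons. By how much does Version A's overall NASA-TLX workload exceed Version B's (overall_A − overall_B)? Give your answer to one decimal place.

-2.2

Version A weighted sum = 2·88 + 5·15 + 1·47 + 1·6 + 4·41 + 2·31 = 176 + 75 + 47 + 6 + 164 + 62 = 530; overall_A = 530/15 = 35.3333.
Version B weighted sum = 2·95 + 5·12 + 1·34 + 1·5 + 4·50 + 2·37 = 190 + 60 + 34 + 5 + 200 + 74 = 563; overall_B = 563/15 = 37.5333.
Difference = 35.3333 − 37.5333 = -2.2000 ≈ -2.2.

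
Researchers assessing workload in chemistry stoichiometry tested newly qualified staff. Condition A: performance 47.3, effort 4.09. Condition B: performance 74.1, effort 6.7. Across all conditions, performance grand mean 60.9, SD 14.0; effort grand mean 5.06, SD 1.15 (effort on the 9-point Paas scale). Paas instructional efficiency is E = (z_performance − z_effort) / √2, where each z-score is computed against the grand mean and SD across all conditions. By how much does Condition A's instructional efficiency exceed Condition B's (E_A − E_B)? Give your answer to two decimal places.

0.25

Condition A: z_P = (47.3 − 60.9)/14.0 = -0.9714; z_E = (4.09 − 5.06)/1.15 = -0.8435; E_A = (-0.9714 − (-0.8435))/√2 = -0.0904.
Condition B: z_P = (74.1 − 60.9)/14.0 = 0.9429; z_E = (6.7 − 5.06)/1.15 = 1.4261; E_B = (0.9429 − 1.4261)/√2 = -0.3417.
E_A − E_B = -0.0904 − (-0.3417) = 0.2513 ≈ 0.25.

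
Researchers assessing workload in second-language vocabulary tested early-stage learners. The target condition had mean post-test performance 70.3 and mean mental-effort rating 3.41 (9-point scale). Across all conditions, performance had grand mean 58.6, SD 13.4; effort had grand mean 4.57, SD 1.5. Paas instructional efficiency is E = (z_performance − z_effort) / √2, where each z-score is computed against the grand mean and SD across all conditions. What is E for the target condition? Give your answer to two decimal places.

1.16

z_performance = (70.3 − 58.6) / 13.4 = 11.7000 / 13.4 = 0.8731.
z_effort = (3.41 − 4.57) / 1.5 = -1.1600 / 1.5 = -0.7733.
z_P − z_E = 0.8731 − (-0.7733) = 1.6464.
E = 1.6464 / √2 = 1.6464 / 1.41421 = 1.1642 ≈ 1.16.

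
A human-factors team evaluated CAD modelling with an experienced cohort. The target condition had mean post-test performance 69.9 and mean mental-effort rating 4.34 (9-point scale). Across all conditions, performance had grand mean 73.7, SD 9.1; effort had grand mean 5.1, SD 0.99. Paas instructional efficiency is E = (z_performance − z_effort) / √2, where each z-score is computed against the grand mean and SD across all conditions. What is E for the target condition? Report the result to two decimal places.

0.25

z_performance = (69.9 − 73.7) / 9.1 = -3.8000 / 9.1 = -0.4176.
z_effort = (4.34 − 5.1) / 0.99 = -0.7600 / 0.99 = -0.7677.
z_P − z_E = -0.4176 − (-0.7677) = 0.3501.
E = 0.3501 / √2 = 0.3501 / 1.41421 = 0.2476 ≈ 0.25.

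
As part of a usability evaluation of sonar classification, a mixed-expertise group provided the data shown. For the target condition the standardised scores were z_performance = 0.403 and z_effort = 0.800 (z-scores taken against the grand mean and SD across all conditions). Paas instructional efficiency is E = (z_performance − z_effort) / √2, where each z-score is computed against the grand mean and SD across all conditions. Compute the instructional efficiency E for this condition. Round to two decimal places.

-0.28

z_P − z_E = 0.403 − 0.800 = -0.3970.
E = -0.3970 / √2 = -0.3970 / 1.41421 = -0.2807 ≈ -0.28.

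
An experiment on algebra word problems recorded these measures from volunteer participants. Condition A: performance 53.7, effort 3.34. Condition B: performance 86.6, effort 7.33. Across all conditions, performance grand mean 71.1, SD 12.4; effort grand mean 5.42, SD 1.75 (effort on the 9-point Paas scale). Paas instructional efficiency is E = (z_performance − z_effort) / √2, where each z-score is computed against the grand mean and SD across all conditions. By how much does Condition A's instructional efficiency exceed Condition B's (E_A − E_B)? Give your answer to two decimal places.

Condition A: z_P = (53.7 − 71.1)/12.4 = -1.4032; z_E = (3.34 − 5.42)/1.75 = -1.1886; E_A = (-1.4032 − (-1.1886))/√2 = -0.1517.
Condition B: z_P = (86.6 − 71.1)/12.4 = 1.2500; z_E = (7.33 − 5.42)/1.75 = 1.0914; E_B = (1.2500 − 1.0914)/√2 = 0.1121.
E_A − E_B = -0.1517 − 0.1121 = -0.2638 ≈ -0.26.

-0.26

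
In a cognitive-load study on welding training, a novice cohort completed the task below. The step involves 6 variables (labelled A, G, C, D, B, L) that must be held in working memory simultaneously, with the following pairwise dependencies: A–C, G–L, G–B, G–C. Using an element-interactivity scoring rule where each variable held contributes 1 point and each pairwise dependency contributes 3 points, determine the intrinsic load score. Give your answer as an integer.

18

Count of variables held simultaneously: 6.
Count of pairwise dependencies listed: 4.
Element contribution: 6 × 1 = 6.
Interaction contribution: 4 × 3 = 12.
Intrinsic load = 6 + 12 = 18.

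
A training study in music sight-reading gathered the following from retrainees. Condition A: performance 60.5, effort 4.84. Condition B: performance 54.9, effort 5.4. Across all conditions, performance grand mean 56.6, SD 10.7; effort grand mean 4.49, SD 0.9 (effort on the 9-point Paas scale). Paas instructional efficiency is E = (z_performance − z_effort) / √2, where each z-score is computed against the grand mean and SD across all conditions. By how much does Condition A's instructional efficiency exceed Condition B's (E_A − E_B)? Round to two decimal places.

Condition A: z_P = (60.5 − 56.6)/10.7 = 0.3645; z_E = (4.84 − 4.49)/0.9 = 0.3889; E_A = (0.3645 − 0.3889)/√2 = -0.0173.
Condition B: z_P = (54.9 − 56.6)/10.7 = -0.1589; z_E = (5.4 − 4.49)/0.9 = 1.0111; E_B = (-0.1589 − 1.0111)/√2 = -0.8273.
E_A − E_B = -0.0173 − (-0.8273) = 0.8100 ≈ 0.81.

0.81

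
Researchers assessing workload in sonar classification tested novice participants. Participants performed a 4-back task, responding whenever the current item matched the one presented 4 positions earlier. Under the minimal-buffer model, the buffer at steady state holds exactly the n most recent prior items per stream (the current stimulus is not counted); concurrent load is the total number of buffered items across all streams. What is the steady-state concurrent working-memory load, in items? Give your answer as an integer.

4

The buffer holds the 4 most recent prior items.
Steady-state concurrent load = 4 items.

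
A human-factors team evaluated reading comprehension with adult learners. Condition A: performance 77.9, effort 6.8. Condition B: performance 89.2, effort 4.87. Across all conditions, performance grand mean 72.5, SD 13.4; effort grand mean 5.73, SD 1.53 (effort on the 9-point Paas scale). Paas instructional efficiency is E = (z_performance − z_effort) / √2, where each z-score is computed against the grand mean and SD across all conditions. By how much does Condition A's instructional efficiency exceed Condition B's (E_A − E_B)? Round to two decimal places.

Condition A: z_P = (77.9 − 72.5)/13.4 = 0.4030; z_E = (6.8 − 5.73)/1.53 = 0.6993; E_A = (0.4030 − 0.6993)/√2 = -0.2095.
Condition B: z_P = (89.2 − 72.5)/13.4 = 1.2463; z_E = (4.87 − 5.73)/1.53 = -0.5621; E_B = (1.2463 − (-0.5621))/√2 = 1.2787.
E_A − E_B = -0.2095 − 1.2787 = -1.4882 ≈ -1.49.

-1.49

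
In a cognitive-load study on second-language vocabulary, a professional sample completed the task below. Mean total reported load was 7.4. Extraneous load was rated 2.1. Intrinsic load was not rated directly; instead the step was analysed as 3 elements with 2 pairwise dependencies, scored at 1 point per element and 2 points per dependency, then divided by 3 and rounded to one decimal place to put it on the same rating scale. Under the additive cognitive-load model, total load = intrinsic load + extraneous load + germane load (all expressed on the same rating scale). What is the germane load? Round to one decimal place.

3.0

Intrinsic (element-interactivity): (3 × 1 + 2 × 2) / 3 = 7 / 3 = 2.3333 → 2.3.
germane load = total − intrinsic − extraneous
             = 7.4 − 2.3 − 2.1 = 3.0.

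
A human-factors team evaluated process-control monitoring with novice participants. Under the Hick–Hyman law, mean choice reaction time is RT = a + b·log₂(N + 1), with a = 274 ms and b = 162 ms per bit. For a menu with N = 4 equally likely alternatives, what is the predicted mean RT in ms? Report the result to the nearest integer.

log₂(4 + 1) = log₂(5) = 2.3219.
RT = 274 + 162 × 2.3219 = 274 + 376.1478 = 650.1478 ms.
≈ 650 ms.

650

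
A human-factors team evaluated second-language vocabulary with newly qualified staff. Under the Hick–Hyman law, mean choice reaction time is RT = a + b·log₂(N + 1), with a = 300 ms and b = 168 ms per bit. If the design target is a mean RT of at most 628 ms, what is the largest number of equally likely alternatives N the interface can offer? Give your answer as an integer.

Set 300 + 168·log₂(N + 1) ≤ 628.
log₂(N + 1) ≤ (628 − 300) / 168 = 1.9524.
N + 1 ≤ 2^1.9524 = 3.8702.
N ≤ 2.8702, so the largest integer N is 2.

2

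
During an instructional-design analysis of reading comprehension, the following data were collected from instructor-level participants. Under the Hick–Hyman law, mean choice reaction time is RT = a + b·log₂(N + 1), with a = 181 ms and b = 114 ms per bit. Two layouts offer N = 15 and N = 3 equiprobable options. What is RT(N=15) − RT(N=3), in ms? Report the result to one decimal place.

228.0

RT(15) = 181 + 114·log₂(16) = 181 + 114·4.0000 = 637.0000 ms.
RT(3) = 181 + 114·log₂(4) = 181 + 114·2.0000 = 409.0000 ms.
Difference = 637.0000 − 409.0000 = 228.0000 ≈ 228.0 ms.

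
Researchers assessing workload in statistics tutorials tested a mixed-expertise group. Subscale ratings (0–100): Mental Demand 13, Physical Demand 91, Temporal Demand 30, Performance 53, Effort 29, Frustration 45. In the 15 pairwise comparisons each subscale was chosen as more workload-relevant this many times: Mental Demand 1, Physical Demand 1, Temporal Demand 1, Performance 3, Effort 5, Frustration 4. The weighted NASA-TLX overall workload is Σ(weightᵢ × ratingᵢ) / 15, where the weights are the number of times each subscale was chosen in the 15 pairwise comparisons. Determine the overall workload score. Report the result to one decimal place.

41.2

The tallies are the weights (they sum to 15).
Weighted sum = 1·13 + 1·91 + 1·30 + 3·53 + 5·29 + 4·45
            = 13 + 91 + 30 + 159 + 145 + 180 = 618.
Overall workload = 618 / 15 = 41.2000 ≈ 41.2.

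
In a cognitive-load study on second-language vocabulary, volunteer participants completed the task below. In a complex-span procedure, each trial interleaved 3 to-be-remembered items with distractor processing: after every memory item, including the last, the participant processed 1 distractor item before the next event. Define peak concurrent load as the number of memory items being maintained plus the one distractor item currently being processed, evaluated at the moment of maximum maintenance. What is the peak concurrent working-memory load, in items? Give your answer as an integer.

4

Maintenance is greatest during the distractor(s) after memory item 3: all 3 memory items are being held.
One distractor item is concurrently being processed.
Peak concurrent load = 3 + 1 = 4 items.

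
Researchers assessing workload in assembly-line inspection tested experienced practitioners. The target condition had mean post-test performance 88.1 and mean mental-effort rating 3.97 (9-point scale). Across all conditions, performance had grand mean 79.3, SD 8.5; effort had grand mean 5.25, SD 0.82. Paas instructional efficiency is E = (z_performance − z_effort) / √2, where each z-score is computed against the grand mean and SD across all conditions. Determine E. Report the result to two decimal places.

z_performance = (88.1 − 79.3) / 8.5 = 8.8000 / 8.5 = 1.0353.
z_effort = (3.97 − 5.25) / 0.82 = -1.2800 / 0.82 = -1.5610.
z_P − z_E = 1.0353 − (-1.5610) = 2.5963.
E = 2.5963 / √2 = 2.5963 / 1.41421 = 1.8359 ≈ 1.84.

1.84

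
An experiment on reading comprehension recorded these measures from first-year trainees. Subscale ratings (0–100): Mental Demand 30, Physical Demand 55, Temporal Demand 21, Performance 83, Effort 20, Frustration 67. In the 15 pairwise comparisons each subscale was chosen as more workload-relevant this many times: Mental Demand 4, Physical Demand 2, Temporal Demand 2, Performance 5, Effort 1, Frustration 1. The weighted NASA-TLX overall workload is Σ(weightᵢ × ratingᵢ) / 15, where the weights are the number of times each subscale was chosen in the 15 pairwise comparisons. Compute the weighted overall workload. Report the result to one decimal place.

51.6

The tallies are the weights (they sum to 15).
Weighted sum = 4·30 + 2·55 + 2·21 + 5·83 + 1·20 + 1·67
            = 120 + 110 + 42 + 415 + 20 + 67 = 774.
Overall workload = 774 / 15 = 51.6000 ≈ 51.6.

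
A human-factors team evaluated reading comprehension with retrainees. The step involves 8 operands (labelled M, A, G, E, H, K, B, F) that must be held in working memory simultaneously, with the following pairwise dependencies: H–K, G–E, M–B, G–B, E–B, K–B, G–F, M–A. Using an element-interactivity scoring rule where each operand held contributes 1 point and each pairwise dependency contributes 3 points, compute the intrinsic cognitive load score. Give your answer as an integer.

Count of operands held simultaneously: 8.
Count of pairwise dependencies listed: 8.
Element contribution: 8 × 1 = 8.
Interaction contribution: 8 × 3 = 24.
Intrinsic load = 8 + 24 = 32.

32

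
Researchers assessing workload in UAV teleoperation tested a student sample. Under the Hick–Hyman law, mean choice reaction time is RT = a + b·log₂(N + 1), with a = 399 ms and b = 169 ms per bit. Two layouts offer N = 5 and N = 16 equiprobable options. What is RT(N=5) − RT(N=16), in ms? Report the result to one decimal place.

-253.9

RT(5) = 399 + 169·log₂(6) = 399 + 169·2.5850 = 835.8650 ms.
RT(16) = 399 + 169·log₂(17) = 399 + 169·4.0875 = 1089.7875 ms.
Difference = 835.8650 − 1089.7875 = -253.9225 ≈ -253.9 ms.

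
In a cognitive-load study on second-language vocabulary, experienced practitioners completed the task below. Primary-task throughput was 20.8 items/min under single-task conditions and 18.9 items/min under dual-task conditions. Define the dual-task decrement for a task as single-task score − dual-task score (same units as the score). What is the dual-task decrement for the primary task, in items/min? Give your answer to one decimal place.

1.9

Decrement = 20.8 − 18.9 = 1.9000 items/min ≈ 1.9 items/min.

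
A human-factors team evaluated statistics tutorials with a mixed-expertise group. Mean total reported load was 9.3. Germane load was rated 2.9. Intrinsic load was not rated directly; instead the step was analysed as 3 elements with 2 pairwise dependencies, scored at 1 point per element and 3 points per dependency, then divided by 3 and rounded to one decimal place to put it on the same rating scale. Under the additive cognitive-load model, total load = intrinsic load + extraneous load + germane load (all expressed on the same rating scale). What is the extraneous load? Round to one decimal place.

3.4

Intrinsic (element-interactivity): (3 × 1 + 2 × 3) / 3 = 9 / 3 = 3.0000 → 3.0.
extraneous load = total − intrinsic − germane
             = 9.3 − 3.0 − 2.9 = 3.4.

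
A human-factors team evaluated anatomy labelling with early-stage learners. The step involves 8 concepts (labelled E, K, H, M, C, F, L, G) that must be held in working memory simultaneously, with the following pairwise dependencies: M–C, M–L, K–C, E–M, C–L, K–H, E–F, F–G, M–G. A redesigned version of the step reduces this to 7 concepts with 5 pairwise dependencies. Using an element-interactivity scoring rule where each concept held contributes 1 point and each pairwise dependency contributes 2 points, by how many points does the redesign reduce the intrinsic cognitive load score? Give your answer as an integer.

Original: 8 × 1 + 9 × 2 = 8 + 18 = 26.
Redesigned: 7 × 1 + 5 × 2 = 7 + 10 = 17.
Reduction = 26 − 17 = 9.

9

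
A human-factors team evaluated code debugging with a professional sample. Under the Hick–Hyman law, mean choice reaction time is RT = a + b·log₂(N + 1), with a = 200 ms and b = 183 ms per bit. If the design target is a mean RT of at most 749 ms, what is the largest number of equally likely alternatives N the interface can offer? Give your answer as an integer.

7

Set 200 + 183·log₂(N + 1) ≤ 749.
log₂(N + 1) ≤ (749 − 200) / 183 = 3.0000.
N + 1 ≤ 2^3.0000 = 8.0000.
N ≤ 7.0000, so the largest integer N is 7.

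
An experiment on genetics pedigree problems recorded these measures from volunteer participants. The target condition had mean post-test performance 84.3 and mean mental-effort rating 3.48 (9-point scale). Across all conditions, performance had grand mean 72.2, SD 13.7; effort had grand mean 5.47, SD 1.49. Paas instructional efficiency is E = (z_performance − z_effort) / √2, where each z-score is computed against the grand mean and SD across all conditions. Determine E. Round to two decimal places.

1.57

z_performance = (84.3 − 72.2) / 13.7 = 12.1000 / 13.7 = 0.8832.
z_effort = (3.48 − 5.47) / 1.49 = -1.9900 / 1.49 = -1.3356.
z_P − z_E = 0.8832 − (-1.3356) = 2.2188.
E = 2.2188 / √2 = 2.2188 / 1.41421 = 1.5689 ≈ 1.57.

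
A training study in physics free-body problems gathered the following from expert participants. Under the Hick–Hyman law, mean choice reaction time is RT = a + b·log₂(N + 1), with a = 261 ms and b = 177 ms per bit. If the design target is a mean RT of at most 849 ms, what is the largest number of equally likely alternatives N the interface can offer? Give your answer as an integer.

9

Set 261 + 177·log₂(N + 1) ≤ 849.
log₂(N + 1) ≤ (849 − 261) / 177 = 3.3220.
N + 1 ≤ 2^3.3220 = 10.0005.
N ≤ 9.0005, so the largest integer N is 9.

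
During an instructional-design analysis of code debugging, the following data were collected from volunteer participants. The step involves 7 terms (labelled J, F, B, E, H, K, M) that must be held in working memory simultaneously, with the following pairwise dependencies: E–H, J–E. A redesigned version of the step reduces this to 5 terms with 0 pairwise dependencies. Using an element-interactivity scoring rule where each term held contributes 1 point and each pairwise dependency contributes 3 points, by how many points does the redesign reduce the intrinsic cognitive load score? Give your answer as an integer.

8

Original: 7 × 1 + 2 × 3 = 7 + 6 = 13.
Redesigned: 5 × 1 + 0 × 3 = 5 + 0 = 5.
Reduction = 13 − 5 = 8.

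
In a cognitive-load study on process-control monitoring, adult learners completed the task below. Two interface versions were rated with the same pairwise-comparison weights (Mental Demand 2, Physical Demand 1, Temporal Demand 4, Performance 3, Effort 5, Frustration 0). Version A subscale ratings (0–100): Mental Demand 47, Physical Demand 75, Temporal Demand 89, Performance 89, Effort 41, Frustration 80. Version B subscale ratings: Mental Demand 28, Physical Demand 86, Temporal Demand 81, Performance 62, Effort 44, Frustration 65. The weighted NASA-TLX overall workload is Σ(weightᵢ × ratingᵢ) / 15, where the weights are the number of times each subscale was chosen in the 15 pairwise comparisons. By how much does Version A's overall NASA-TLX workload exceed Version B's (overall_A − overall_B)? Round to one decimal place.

8.3

Version A weighted sum = 2·47 + 1·75 + 4·89 + 3·89 + 5·41 + 0·80 = 94 + 75 + 356 + 267 + 205 + 0 = 997; overall_A = 997/15 = 66.4667.
Version B weighted sum = 2·28 + 1·86 + 4·81 + 3·62 + 5·44 + 0·65 = 56 + 86 + 324 + 186 + 220 + 0 = 872; overall_B = 872/15 = 58.1333.
Difference = 66.4667 − 58.1333 = 8.3334 ≈ 8.3.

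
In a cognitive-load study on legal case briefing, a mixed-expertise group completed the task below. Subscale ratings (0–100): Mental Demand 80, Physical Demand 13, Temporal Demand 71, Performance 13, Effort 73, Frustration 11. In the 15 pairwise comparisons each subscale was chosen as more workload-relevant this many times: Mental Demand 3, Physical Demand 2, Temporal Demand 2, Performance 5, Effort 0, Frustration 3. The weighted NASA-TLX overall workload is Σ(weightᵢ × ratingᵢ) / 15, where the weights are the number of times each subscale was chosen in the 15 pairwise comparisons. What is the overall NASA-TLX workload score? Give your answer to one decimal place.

33.7

The tallies are the weights (they sum to 15).
Weighted sum = 3·80 + 2·13 + 2·71 + 5·13 + 0·73 + 3·11
            = 240 + 26 + 142 + 65 + 0 + 33 = 506.
Overall workload = 506 / 15 = 33.7333 ≈ 33.7.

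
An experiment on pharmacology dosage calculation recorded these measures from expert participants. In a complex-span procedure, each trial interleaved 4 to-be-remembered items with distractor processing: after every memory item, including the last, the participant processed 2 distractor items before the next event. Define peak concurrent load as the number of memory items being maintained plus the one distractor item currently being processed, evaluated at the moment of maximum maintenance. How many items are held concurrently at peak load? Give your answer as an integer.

5

Maintenance is greatest during the distractor(s) after memory item 4: all 4 memory items are being held.
One distractor item is concurrently being processed.
Peak concurrent load = 4 + 1 = 5 items.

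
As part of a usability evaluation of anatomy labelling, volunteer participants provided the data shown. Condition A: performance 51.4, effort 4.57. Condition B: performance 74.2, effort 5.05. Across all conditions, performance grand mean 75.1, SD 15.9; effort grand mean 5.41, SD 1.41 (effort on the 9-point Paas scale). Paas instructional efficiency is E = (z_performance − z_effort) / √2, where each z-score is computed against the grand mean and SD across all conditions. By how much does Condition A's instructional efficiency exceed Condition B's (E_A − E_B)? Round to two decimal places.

Condition A: z_P = (51.4 − 75.1)/15.9 = -1.4906; z_E = (4.57 − 5.41)/1.41 = -0.5957; E_A = (-1.4906 − (-0.5957))/√2 = -0.6328.
Condition B: z_P = (74.2 − 75.1)/15.9 = -0.0566; z_E = (5.05 − 5.41)/1.41 = -0.2553; E_B = (-0.0566 − (-0.2553))/√2 = 0.1405.
E_A − E_B = -0.6328 − 0.1405 = -0.7733 ≈ -0.77.

-0.77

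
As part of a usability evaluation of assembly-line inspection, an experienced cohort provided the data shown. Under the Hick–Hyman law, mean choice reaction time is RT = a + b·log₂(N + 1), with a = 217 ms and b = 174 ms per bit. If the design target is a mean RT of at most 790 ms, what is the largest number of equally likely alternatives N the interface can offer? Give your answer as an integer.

8

Set 217 + 174·log₂(N + 1) ≤ 790.
log₂(N + 1) ≤ (790 − 217) / 174 = 3.2931.
N + 1 ≤ 2^3.2931 = 9.8022.
N ≤ 8.8022, so the largest integer N is 8.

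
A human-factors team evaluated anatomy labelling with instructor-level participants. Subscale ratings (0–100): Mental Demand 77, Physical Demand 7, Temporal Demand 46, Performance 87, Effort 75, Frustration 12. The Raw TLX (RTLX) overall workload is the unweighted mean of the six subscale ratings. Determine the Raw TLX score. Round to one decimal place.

50.7

Sum of ratings = 77 + 7 + 46 + 87 + 75 + 12 = 304.
RTLX = 304 / 6 = 50.6667 ≈ 50.7.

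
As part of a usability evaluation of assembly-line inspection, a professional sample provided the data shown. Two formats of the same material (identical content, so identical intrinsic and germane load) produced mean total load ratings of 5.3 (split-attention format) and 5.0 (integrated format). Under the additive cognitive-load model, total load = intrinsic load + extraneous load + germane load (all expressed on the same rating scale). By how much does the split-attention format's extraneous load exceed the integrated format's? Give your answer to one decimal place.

Intrinsic and germane load are equal across formats, so the difference in total load equals the difference in extraneous load.
Extraneous-load difference = 5.3 − 5.0 = 0.3.

0.3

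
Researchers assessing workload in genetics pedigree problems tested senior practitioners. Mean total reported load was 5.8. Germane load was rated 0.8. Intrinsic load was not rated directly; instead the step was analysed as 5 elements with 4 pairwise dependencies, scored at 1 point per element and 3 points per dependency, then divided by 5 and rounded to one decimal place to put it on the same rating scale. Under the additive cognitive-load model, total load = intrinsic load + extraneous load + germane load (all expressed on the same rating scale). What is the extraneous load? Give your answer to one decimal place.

Intrinsic (element-interactivity): (5 × 1 + 4 × 3) / 5 = 17 / 5 = 3.4000 → 3.4.
extraneous load = total − intrinsic − germane
             = 5.8 − 3.4 − 0.8 = 1.6.

1.6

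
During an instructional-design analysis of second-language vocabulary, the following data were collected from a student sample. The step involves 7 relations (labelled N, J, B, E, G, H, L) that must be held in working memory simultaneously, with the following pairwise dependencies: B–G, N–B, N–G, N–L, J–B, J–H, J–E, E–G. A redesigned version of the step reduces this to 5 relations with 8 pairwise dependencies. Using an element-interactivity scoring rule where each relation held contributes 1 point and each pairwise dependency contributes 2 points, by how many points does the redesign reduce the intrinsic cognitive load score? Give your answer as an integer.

2

Original: 7 × 1 + 8 × 2 = 7 + 16 = 23.
Redesigned: 5 × 1 + 8 × 2 = 5 + 16 = 21.
Reduction = 23 − 21 = 2.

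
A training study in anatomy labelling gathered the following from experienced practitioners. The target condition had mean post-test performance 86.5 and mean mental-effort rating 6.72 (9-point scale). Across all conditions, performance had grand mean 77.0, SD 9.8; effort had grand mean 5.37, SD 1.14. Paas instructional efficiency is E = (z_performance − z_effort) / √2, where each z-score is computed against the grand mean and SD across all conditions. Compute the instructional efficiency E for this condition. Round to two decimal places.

-0.15

z_performance = (86.5 − 77.0) / 9.8 = 9.5000 / 9.8 = 0.9694.
z_effort = (6.72 − 5.37) / 1.14 = 1.3500 / 1.14 = 1.1842.
z_P − z_E = 0.9694 − 1.1842 = -0.2148.
E = -0.2148 / √2 = -0.2148 / 1.41421 = -0.1519 ≈ -0.15.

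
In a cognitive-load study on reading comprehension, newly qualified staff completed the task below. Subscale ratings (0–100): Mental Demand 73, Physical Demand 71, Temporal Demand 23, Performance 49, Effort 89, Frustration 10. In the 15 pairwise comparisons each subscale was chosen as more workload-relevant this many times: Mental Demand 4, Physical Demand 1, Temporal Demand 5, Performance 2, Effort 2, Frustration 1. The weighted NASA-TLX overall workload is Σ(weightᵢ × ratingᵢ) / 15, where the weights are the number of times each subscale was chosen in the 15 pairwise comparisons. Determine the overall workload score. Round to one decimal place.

The tallies are the weights (they sum to 15).
Weighted sum = 4·73 + 1·71 + 5·23 + 2·49 + 2·89 + 1·10
            = 292 + 71 + 115 + 98 + 178 + 10 = 764.
Overall workload = 764 / 15 = 50.9333 ≈ 50.9.

50.9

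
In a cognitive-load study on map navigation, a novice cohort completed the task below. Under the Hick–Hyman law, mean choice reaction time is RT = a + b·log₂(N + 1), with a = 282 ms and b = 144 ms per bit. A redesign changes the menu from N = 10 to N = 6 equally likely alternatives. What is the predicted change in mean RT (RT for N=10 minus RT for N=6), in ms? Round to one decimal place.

RT(10) = 282 + 144·log₂(11) = 282 + 144·3.4594 = 780.1536 ms.
RT(6) = 282 + 144·log₂(7) = 282 + 144·2.8074 = 686.2656 ms.
Difference = 780.1536 − 686.2656 = 93.8880 ≈ 93.9 ms.

93.9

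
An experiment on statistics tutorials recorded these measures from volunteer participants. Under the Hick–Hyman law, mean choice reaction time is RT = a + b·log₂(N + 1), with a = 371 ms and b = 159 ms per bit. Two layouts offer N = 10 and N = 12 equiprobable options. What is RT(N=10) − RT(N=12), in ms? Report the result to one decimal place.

-38.3

RT(10) = 371 + 159·log₂(11) = 371 + 159·3.4594 = 921.0446 ms.
RT(12) = 371 + 159·log₂(13) = 371 + 159·3.7004 = 959.3636 ms.
Difference = 921.0446 − 959.3636 = -38.3190 ≈ -38.3 ms.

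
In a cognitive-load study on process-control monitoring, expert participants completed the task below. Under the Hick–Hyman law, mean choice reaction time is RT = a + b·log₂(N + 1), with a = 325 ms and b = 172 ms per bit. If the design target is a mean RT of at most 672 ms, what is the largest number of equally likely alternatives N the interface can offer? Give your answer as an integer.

Set 325 + 172·log₂(N + 1) ≤ 672.
log₂(N + 1) ≤ (672 − 325) / 172 = 2.0174.
N + 1 ≤ 2^2.0174 = 4.0485.
N ≤ 3.0485, so the largest integer N is 3.

3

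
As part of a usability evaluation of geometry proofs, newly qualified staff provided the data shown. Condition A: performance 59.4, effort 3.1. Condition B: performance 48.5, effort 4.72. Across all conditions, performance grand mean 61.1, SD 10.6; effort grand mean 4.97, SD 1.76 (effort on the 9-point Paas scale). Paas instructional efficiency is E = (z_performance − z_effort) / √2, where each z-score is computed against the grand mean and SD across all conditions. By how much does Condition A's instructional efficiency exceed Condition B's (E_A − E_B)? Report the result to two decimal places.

Condition A: z_P = (59.4 − 61.1)/10.6 = -0.1604; z_E = (3.1 − 4.97)/1.76 = -1.0625; E_A = (-0.1604 − (-1.0625))/√2 = 0.6379.
Condition B: z_P = (48.5 − 61.1)/10.6 = -1.1887; z_E = (4.72 − 4.97)/1.76 = -0.1420; E_B = (-1.1887 − (-0.1420))/√2 = -0.7401.
E_A − E_B = 0.6379 − (-0.7401) = 1.3780 ≈ 1.38.

1.38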